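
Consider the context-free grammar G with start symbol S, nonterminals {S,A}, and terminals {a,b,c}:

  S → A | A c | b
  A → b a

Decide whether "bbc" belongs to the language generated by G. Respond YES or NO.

Convert to CNF:
  S -> A T2 | T0 T1 | b
  A -> T0 T1
  T0 -> b
  T1 -> a
  T2 -> c

CYK fill:
  [0..0]={S,T0}  "b"  orig:{S}
  [1..1]={S,T0}  "b"  orig:{S}
  [2..2]={T2}  "c"  orig:{}
  [0..1]=∅  "bb"
  [1..2]=∅  "bc"
  [0..2]=∅  "bbc"

S ∉ T[0,2] ⇒ NO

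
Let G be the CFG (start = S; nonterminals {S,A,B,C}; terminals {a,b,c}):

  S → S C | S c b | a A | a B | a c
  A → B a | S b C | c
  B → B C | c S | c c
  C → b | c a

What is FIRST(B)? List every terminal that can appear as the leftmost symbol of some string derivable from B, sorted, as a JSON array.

FIRST sets, iterate to fixpoint:
pass 1:
  A via A→c: +{c}
  B via B→c S: +{c}
  C via C→b: +{b}
  C via C→c a: +{c}
  S via S→a A: +{a}
  FIRST[S]={a}  FIRST[A]={c}  FIRST[B]={c}  FIRST[C]={b,c}
pass 2:
  A via A→S b C: +{a}
  FIRST[S]={a}  FIRST[A]={a,c}  FIRST[B]={c}  FIRST[C]={b,c}
pass 3: (stable)
  FIRST[S]={a}  FIRST[A]={a,c}  FIRST[B]={c}  FIRST[C]={b,c}

FIRST(B) = ["c"]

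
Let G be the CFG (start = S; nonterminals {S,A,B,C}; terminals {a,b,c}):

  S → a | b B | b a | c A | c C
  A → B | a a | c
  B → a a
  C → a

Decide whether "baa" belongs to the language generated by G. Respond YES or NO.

CNF form of G:
  S -> T1 B | T1 T0 | T2 A | T2 C | a
  A -> T0 T0 | c
  B -> T0 T0
  C -> a
  T0 -> a
  T1 -> b
  T2 -> c

CYK fill:
  [0..0]={T1}  "b"  orig:{}
  [1..1]={C,S,T0}  "a"  orig:{C,S}
  [2..2]={C,S,T0}  "a"  orig:{C,S}
  [0..1]={S}  "ba"
  [1..2]={A,B}  "aa"
  [0..2]={S}  "baa"

S ∈ T[0,2] ⇒ YES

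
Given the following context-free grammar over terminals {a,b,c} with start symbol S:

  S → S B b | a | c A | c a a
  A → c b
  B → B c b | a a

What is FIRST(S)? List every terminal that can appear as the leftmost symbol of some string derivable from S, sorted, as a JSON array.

FIRST sets, iterate to fixpoint:
iter 1:
  A via A→c b: +{c}
  B via B→a a: +{a}
  S via S→a: +{a}
  S via S→c A: +{c}
  S: {a,c}  A: {c}  B: {a}
iter 2: done
  S: {a,c}  A: {c}  B: {a}

FIRST(S) = ["a", "c"]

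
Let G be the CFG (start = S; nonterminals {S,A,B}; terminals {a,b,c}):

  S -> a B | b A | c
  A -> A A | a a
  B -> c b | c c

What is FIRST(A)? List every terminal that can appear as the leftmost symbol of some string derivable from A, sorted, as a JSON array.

FIRST sets, iterate to fixpoint:
pass 1:
  A via A→a a: +{a}
  B via B→c b: +{c}
  S via S→a B: +{a}
  S via S→b A: +{b}
  S via S→c: +{c}
  S: {a,b,c}  A: {a}  B: {c}
pass 2: done
  S: {a,b,c}  A: {a}  B: {c}

FIRST(A) = ["a"]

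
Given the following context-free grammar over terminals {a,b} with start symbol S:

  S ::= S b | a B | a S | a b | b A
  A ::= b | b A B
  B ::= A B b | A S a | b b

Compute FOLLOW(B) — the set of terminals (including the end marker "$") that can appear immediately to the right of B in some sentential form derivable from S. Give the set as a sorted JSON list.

FIRST sets, iterate to fixpoint:
iter 1:
  A via A→b: +{b}
  B via B→A B b: +{b}
  S via S→a B: +{a}
  S via S→b A: +{b}
  FIRST(S)={a,b}  FIRST(A)={b}  FIRST(B)={b}
iter 2: — fixpoint
  FIRST(S)={a,b}  FIRST(A)={b}  FIRST(B)={b}

FOLLOW iteration:
initialize: $ ∈ FOLLOW(S)
pass 1:
  A→b A B: FOLLOW(A) ⊇ FIRST(B) = {b}; new: +{b}
  A→b A B: FOLLOW(B) ⊇ FOLLOW(A) ⊇ {b}; new: +{b}
  B→A S a: FOLLOW(A) ⊇ FIRST(S) = {a,b}; new: +{a}
  B→A S a: FOLLOW(S) ⊇ FIRST(a) = {a}; new: +{a}
  S→S b: FOLLOW(S) ⊇ FIRST(b) = {b}; new: +{b}
  S→a B: FOLLOW(B) ⊇ FOLLOW(S) ⊇ {$,a,b}; new: +{$,a}
  S→b A: FOLLOW(A) ⊇ FOLLOW(S) ⊇ {$,a,b}; new: +{$}
  FOLLOW(S)={$,a,b}  FOLLOW(A)={$,a,b}  FOLLOW(B)={$,a,b}
pass 2: — fixpoint
  FOLLOW(S)={$,a,b}  FOLLOW(A)={$,a,b}  FOLLOW(B)={$,a,b}

FOLLOW(B) = ["$", "a", "b"]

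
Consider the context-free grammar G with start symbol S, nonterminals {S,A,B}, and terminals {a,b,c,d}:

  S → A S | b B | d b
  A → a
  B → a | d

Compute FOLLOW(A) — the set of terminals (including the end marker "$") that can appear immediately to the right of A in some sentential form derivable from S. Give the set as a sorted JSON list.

Compute FIRST by fixpoint:
iter 1:
  A via A→a: +{a}
  B via B→a: +{a}
  B via B→d: +{d}
  S via S→A S: +{a}
  S via S→b B: +{b}
  S via S→d b: +{d}
  S: {a,b,d}  A: {a}  B: {a,d}
iter 2: done
  S: {a,b,d}  A: {a}  B: {a,d}

FOLLOW iteration:
initialize: $ ∈ FOLLOW(S)
[1]
  S→A S: FOLLOW(A) ⊇ FIRST(S) = {a,b,d}; new: +{a,b,d}
  S→b B: FOLLOW(B) ⊇ FOLLOW(S) ⊇ {$}; new: +{$}
  FOLLOW(S)={$}  FOLLOW(A)={a,b,d}  FOLLOW(B)={$}
[2] done
  FOLLOW(S)={$}  FOLLOW(A)={a,b,d}  FOLLOW(B)={$}

FOLLOW(A) = ["a", "b", "d"]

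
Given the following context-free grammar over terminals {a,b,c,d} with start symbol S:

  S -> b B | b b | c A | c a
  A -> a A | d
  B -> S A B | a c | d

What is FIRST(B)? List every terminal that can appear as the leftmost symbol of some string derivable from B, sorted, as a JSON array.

Compute FIRST by fixpoint:
pass 1:
  A via A→a A: +{a}
  A via A→d: +{d}
  B via B→a c: +{a}
  B via B→d: +{d}
  S via S→b B: +{b}
  S via S→c A: +{c}
  FIRST[S]={b,c}  FIRST[A]={a,d}  FIRST[B]={a,d}
pass 2:
  B via B→S A B: +{b,c}
  FIRST[S]={b,c}  FIRST[A]={a,d}  FIRST[B]={a,b,c,d}
pass 3: (stable)
  FIRST[S]={b,c}  FIRST[A]={a,d}  FIRST[B]={a,b,c,d}

FIRST(B) = ["a", "b", "c", "d"]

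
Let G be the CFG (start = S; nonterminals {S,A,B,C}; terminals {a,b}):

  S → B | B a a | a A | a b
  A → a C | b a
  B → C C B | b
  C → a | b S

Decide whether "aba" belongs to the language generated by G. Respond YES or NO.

Convert to CNF:
  S -> B X3 | C X4 | T0 A | T0 T1 | b
  A -> T0 C | T1 T0
  B -> C X2 | b
  C -> T1 S | a
  T0 -> a
  T1 -> b
  X2 -> C B
  X3 -> T0 T0
  X4 -> C B

CYK table (by increasing span):
  T[0,0] 'a' = {C,T0}  orig:{C}
  T[1,1] 'b' = {B,S,T1}  orig:{B,S}
  T[2,2] 'a' = {C,T0}  orig:{C}
  T[0,1] 'ab' = {S,X2,X4}  orig:{S}
  T[1,2] 'ba' = {A}
  T[0,2] 'aba' = {S}

S ∈ T[0,2] ⇒ YES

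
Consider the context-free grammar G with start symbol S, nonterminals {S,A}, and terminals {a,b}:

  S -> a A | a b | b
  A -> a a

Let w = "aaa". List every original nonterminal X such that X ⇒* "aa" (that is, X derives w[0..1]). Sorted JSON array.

CNF form of G:
  S -> T0 A | T0 T1 | b
  A -> T0 T0
  T0 -> a
  T1 -> b

CYK fill, restricted to cells inside w[0..1]:
  [0..0]={T0}  "a"  orig:{}
  [1..1]={T0}  "a"  orig:{}
  [0..1]={A}  "aa"

Original NTs in T[0,1] deriving "aa": ["A"]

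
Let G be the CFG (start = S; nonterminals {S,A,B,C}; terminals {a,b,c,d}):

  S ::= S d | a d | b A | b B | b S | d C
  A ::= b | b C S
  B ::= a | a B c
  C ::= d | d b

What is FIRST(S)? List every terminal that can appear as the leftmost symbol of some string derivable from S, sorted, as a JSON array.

FIRST iteration:
pass 1:
  A via A→b: +{b}
  B via B→a: +{a}
  C via C→d: +{d}
  S via S→a d: +{a}
  S via S→b A: +{b}
  S via S→d C: +{d}
  FIRST[S]={a,b,d}  FIRST[A]={b}  FIRST[B]={a}  FIRST[C]={d}
pass 2: (stable)
  FIRST[S]={a,b,d}  FIRST[A]={b}  FIRST[B]={a}  FIRST[C]={d}

FIRST(S) = ["a", "b", "d"]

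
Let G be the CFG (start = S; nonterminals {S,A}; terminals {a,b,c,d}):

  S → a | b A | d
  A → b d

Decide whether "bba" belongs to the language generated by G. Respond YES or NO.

Convert to CNF:
  S -> T0 A | a | d
  A -> T0 T1
  T0 -> b
  T1 -> d

CYK fill:
  [0..0]={T0}  "b"  orig:{}
  [1..1]={T0}  "b"  orig:{}
  [2..2]={S}  "a"
  [0..1]=∅  "bb"
  [1..2]=∅  "ba"
  [0..2]=∅  "bba"

S ∉ T[0,2] ⇒ NO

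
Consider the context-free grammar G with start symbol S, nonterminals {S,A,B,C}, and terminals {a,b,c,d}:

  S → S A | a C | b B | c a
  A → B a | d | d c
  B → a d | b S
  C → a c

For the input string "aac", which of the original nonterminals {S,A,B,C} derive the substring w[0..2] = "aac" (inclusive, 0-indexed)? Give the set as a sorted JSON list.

CNF form of G:
  S -> S A | T0 C | T2 T0 | T3 B
  A -> B T0 | T1 T2 | d
  B -> T0 T1 | T3 S
  C -> T0 T2
  T0 -> a
  T1 -> d
  T2 -> c
  T3 -> b

CYK fill, restricted to cells inside w[0..2]:
  [0..0]={T0}  "a"  orig:{}
  [1..1]={T0}  "a"  orig:{}
  [2..2]={T2}  "c"  orig:{}
  [0..1]=∅  "aa"
  [1..2]={C}  "ac"
  [0..2]={S}  "aac"

Original NTs in T[0,2] deriving "aac": ["S"]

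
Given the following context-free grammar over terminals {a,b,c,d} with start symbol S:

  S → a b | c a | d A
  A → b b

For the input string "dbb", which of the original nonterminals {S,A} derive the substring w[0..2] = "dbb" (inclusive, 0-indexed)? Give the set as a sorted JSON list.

Convert to CNF:
  S -> T1 T0 | T2 T1 | T3 A
  A -> T0 T0
  T0 -> b
  T1 -> a
  T2 -> c
  T3 -> d

Fill CYK table bottom-up, restricted to cells inside w[0..2]:
  [0..0]={T3}  "d"  orig:{}
  [1..1]={T0}  "b"  orig:{}
  [2..2]={T0}  "b"  orig:{}
  [0..1]=∅  "db"
  [1..2]={A}  "bb"
  [0..2]={S}  "dbb"

Original NTs in T[0,2] deriving "dbb": ["S"]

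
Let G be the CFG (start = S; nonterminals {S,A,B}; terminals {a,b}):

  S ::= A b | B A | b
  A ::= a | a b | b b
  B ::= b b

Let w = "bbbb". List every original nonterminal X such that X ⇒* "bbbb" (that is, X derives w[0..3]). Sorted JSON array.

Convert to CNF:
  S -> A T1 | B A | b
  A -> T0 T1 | T1 T1 | a
  B -> T1 T1
  T0 -> a
  T1 -> b

CYK table (by increasing span) (cells [i..j] with 0 ≤ i ≤ j ≤ 3 only):
  [0..0]={S,T1}  "b"  orig:{S}
  [1..1]={S,T1}  "b"  orig:{S}
  [2..2]={S,T1}  "b"  orig:{S}
  [3..3]={S,T1}  "b"  orig:{S}
  [0..1]={A,B}  "bb"
  [1..2]={A,B}  "bb"
  [2..3]={A,B}  "bb"
  [0..2]={S}  "bbb"
  [1..3]={S}  "bbb"
  [0..3]={S}  "bbbb"

Original NTs in T[0,3] deriving "bbbb": ["S"]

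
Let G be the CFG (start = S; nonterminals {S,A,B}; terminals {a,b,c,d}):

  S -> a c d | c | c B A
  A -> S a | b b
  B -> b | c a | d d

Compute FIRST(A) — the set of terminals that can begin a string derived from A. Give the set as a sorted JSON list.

FIRST sets, iterate to fixpoint:
[1]
  A via A→b b: +{b}
  B via B→b: +{b}
  B via B→c a: +{c}
  B via B→d d: +{d}
  S via S→a c d: +{a}
  S via S→c: +{c}
  FIRST(S)={a,c}  FIRST(A)={b}  FIRST(B)={b,c,d}
[2]
  A via A→S a: +{a,c}
  FIRST(S)={a,c}  FIRST(A)={a,b,c}  FIRST(B)={b,c,d}
[3] — fixpoint
  FIRST(S)={a,c}  FIRST(A)={a,b,c}  FIRST(B)={b,c,d}

FIRST(A) = ["a", "b", "c"]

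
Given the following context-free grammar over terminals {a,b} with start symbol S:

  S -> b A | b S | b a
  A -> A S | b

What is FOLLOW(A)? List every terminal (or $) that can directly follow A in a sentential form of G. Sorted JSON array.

FIRST sets, iterate to fixpoint:
iter 1:
  A via A→b: +{b}
  S via S→b A: +{b}
  S: {b}  A: {b}
iter 2: — fixpoint
  S: {b}  A: {b}

FOLLOW sets:
initialize: $ ∈ FOLLOW(S)
[1]
  A→A S: FOLLOW(A) ⊇ FIRST(S) = {b}; new: +{b}
  A→A S: FOLLOW(S) ⊇ FOLLOW(A) ⊇ {b}; new: +{b}
  S→b A: FOLLOW(A) ⊇ FOLLOW(S) ⊇ {$,b}; new: +{$}
  S: {$,b}  A: {$,b}
[2] — fixpoint
  S: {$,b}  A: {$,b}

FOLLOW(A) = ["$", "b"]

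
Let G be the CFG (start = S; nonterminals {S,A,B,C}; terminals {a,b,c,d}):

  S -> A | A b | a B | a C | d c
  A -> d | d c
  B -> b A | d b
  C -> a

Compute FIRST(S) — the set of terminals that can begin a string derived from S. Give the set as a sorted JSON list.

FIRST iteration:
iter 1:
  A via A→d: +{d}
  B via B→b A: +{b}
  B via B→d b: +{d}
  C via C→a: +{a}
  S via S→A: +{d}
  S via S→a B: +{a}
  FIRST(S)={a,d}  FIRST(A)={d}  FIRST(B)={b,d}  FIRST(C)={a}
iter 2: done
  FIRST(S)={a,d}  FIRST(A)={d}  FIRST(B)={b,d}  FIRST(C)={a}

FIRST(S) = ["a", "d"]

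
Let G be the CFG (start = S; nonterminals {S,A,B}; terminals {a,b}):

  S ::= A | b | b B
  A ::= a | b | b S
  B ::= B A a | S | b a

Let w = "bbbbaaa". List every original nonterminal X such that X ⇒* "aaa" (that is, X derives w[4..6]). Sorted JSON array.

CNF form of G:
  S -> T0 B | T0 S | a | b
  A -> T0 S | a | b
  B -> B X2 | T0 B | T0 S | T0 T1 | a | b
  T0 -> b
  T1 -> a
  X2 -> A T1

CYK fill — only the sub-triangle for w[4..6]:
  cell(4,4) a: {A,B,S,T1}  orig:{A,B,S}
  cell(5,5) a: {A,B,S,T1}  orig:{A,B,S}
  cell(6,6) a: {A,B,S,T1}  orig:{A,B,S}
  cell(4,5) aa: {X2}  orig:{}
  cell(5,6) aa: {X2}  orig:{}
  cell(4,6) aaa: {B}

Original NTs in T[4,6] deriving "aaa": ["B"]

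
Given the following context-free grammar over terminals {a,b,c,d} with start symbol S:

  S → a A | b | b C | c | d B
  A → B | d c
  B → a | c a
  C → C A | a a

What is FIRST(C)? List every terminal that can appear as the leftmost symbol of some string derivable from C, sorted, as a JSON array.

Compute FIRST by fixpoint:
pass 1:
  A via A→d c: +{d}
  B via B→a: +{a}
  B via B→c a: +{c}
  C via C→a a: +{a}
  S via S→a A: +{a}
  S via S→b: +{b}
  S via S→c: +{c}
  S via S→d B: +{d}
  FIRST[S]={a,b,c,d}  FIRST[A]={d}  FIRST[B]={a,c}  FIRST[C]={a}
pass 2:
  A via A→B: +{a,c}
  FIRST[S]={a,b,c,d}  FIRST[A]={a,c,d}  FIRST[B]={a,c}  FIRST[C]={a}
pass 3: — fixpoint
  FIRST[S]={a,b,c,d}  FIRST[A]={a,c,d}  FIRST[B]={a,c}  FIRST[C]={a}

FIRST(C) = ["a"]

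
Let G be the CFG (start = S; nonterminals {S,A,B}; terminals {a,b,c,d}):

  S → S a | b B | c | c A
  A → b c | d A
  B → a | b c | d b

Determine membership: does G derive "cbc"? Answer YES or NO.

Convert to CNF:
  S -> S T3 | T0 B | T1 A | c
  A -> T0 T1 | T2 A
  B -> T0 T1 | T2 T0 | a
  T0 -> b
  T1 -> c
  T2 -> d
  T3 -> a

CYK fill:
  cell(0,0) c: {S,T1}  orig:{S}
  cell(1,1) b: {T0}  orig:{}
  cell(2,2) c: {S,T1}  orig:{S}
  cell(0,1) cb: ∅
  cell(1,2) bc: {A,B}
  cell(0,2) cbc: {S}

S ∈ T[0,2] ⇒ YES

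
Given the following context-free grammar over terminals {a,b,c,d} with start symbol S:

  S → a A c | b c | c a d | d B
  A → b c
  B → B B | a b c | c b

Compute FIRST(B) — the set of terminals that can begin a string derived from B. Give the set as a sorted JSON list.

FIRST sets, iterate to fixpoint:
[1]
  A via A→b c: +{b}
  B via B→a b c: +{a}
  B via B→c b: +{c}
  S via S→a A c: +{a}
  S via S→b c: +{b}
  S via S→c a d: +{c}
  S via S→d B: +{d}
  FIRST(S)={a,b,c,d}  FIRST(A)={b}  FIRST(B)={a,c}
[2] (no change)
  FIRST(S)={a,b,c,d}  FIRST(A)={b}  FIRST(B)={a,c}

FIRST(B) = ["a", "c"]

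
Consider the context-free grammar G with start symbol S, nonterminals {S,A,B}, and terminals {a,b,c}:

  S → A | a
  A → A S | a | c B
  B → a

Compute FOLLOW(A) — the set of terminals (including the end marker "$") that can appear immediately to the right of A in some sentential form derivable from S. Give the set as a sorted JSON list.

FIRST iteration:
[1]
  A via A→a: +{a}
  A via A→c B: +{c}
  B via B→a: +{a}
  S via S→A: +{a,c}
  FIRST[S]={a,c}  FIRST[A]={a,c}  FIRST[B]={a}
[2] — fixpoint
  FIRST[S]={a,c}  FIRST[A]={a,c}  FIRST[B]={a}

FOLLOW sets:
FOLLOW(S) := {$}
iter 1:
  A→A S: FOLLOW(A) ⊇ FIRST(S) = {a,c}; new: +{a,c}
  A→A S: FOLLOW(S) ⊇ FOLLOW(A) ⊇ {a,c}; new: +{a,c}
  A→c B: FOLLOW(B) ⊇ FOLLOW(A) ⊇ {a,c}; new: +{a,c}
  S→A: FOLLOW(A) ⊇ FOLLOW(S) ⊇ {$,a,c}; new: +{$}
  FOLLOW(S)={$,a,c}  FOLLOW(A)={$,a,c}  FOLLOW(B)={a,c}
iter 2:
  A→c B: FOLLOW(B) ⊇ FOLLOW(A) ⊇ {$,a,c}; new: +{$}
  FOLLOW(S)={$,a,c}  FOLLOW(A)={$,a,c}  FOLLOW(B)={$,a,c}
iter 3: (stable)
  FOLLOW(S)={$,a,c}  FOLLOW(A)={$,a,c}  FOLLOW(B)={$,a,c}

FOLLOW(A) = ["$", "a", "c"]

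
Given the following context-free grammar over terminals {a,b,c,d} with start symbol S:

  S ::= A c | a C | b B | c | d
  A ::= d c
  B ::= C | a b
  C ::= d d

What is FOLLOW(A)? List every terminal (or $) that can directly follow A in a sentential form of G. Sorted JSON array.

FIRST iteration:
round 1:
  A via A→d c: +{d}
  B via B→a b: +{a}
  C via C→d d: +{d}
  S via S→A c: +{d}
  S via S→a C: +{a}
  S via S→b B: +{b}
  S via S→c: +{c}
  FIRST(S)={a,b,c,d}  FIRST(A)={d}  FIRST(B)={a}  FIRST(C)={d}
round 2:
  B via B→C: +{d}
  FIRST(S)={a,b,c,d}  FIRST(A)={d}  FIRST(B)={a,d}  FIRST(C)={d}
round 3: — fixpoint
  FIRST(S)={a,b,c,d}  FIRST(A)={d}  FIRST(B)={a,d}  FIRST(C)={d}

Compute FOLLOW by fixpoint:
initialize: $ ∈ FOLLOW(S)
[1]
  S→A c: FOLLOW(A) ⊇ FIRST(c) = {c}; new: +{c}
  S→a C: FOLLOW(C) ⊇ FOLLOW(S) ⊇ {$}; new: +{$}
  S→b B: FOLLOW(B) ⊇ FOLLOW(S) ⊇ {$}; new: +{$}
  FOLLOW(S)={$}  FOLLOW(A)={c}  FOLLOW(B)={$}  FOLLOW(C)={$}
[2] (stable)
  FOLLOW(S)={$}  FOLLOW(A)={c}  FOLLOW(B)={$}  FOLLOW(C)={$}

FOLLOW(A) = ["c"]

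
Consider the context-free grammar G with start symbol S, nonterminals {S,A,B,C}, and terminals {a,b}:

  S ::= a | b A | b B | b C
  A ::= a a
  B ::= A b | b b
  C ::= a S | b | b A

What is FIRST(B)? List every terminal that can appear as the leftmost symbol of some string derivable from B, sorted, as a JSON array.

FIRST iteration:
round 1:
  A via A→a a: +{a}
  B via B→A b: +{a}
  B via B→b b: +{b}
  C via C→a S: +{a}
  C via C→b: +{b}
  S via S→a: +{a}
  S via S→b A: +{b}
  FIRST(S)={a,b}  FIRST(A)={a}  FIRST(B)={a,b}  FIRST(C)={a,b}
round 2: (stable)
  FIRST(S)={a,b}  FIRST(A)={a}  FIRST(B)={a,b}  FIRST(C)={a,b}

FIRST(B) = ["a", "b"]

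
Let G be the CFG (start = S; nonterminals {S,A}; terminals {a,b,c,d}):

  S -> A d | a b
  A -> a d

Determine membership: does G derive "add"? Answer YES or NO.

CNF form of G:
  S -> A T1 | T0 T2
  A -> T0 T1
  T0 -> a
  T1 -> d
  T2 -> b

Fill CYK table bottom-up:
  cell(0,0) a: {T0}  orig:{}
  cell(1,1) d: {T1}  orig:{}
  cell(2,2) d: {T1}  orig:{}
  cell(0,1) ad: {A}
  cell(1,2) dd: ∅
  cell(0,2) add: {S}

S ∈ T[0,2] ⇒ YES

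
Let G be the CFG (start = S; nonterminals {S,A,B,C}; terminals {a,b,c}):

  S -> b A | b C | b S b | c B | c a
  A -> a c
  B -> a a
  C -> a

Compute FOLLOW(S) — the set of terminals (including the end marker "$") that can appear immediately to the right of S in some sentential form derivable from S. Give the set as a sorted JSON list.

Compute FIRST by fixpoint:
pass 1:
  A via A→a c: +{a}
  B via B→a a: +{a}
  C via C→a: +{a}
  S via S→b A: +{b}
  S via S→c B: +{c}
  FIRST[S]={b,c}  FIRST[A]={a}  FIRST[B]={a}  FIRST[C]={a}
pass 2: (no change)
  FIRST[S]={b,c}  FIRST[A]={a}  FIRST[B]={a}  FIRST[C]={a}

FOLLOW iteration:
FOLLOW(S) := {$}
[1]
  S→b A: FOLLOW(A) ⊇ FOLLOW(S) ⊇ {$}; new: +{$}
  S→b C: FOLLOW(C) ⊇ FOLLOW(S) ⊇ {$}; new: +{$}
  S→b S b: FOLLOW(S) ⊇ FIRST(b) = {b}; new: +{b}
  S→c B: FOLLOW(B) ⊇ FOLLOW(S) ⊇ {$,b}; new: +{$,b}
  FOLLOW(S)={$,b}  FOLLOW(A)={$}  FOLLOW(B)={$,b}  FOLLOW(C)={$}
[2]
  S→b A: FOLLOW(A) ⊇ FOLLOW(S) ⊇ {$,b}; new: +{b}
  S→b C: FOLLOW(C) ⊇ FOLLOW(S) ⊇ {$,b}; new: +{b}
  FOLLOW(S)={$,b}  FOLLOW(A)={$,b}  FOLLOW(B)={$,b}  FOLLOW(C)={$,b}
[3] done
  FOLLOW(S)={$,b}  FOLLOW(A)={$,b}  FOLLOW(B)={$,b}  FOLLOW(C)={$,b}

FOLLOW(S) = ["$", "b"]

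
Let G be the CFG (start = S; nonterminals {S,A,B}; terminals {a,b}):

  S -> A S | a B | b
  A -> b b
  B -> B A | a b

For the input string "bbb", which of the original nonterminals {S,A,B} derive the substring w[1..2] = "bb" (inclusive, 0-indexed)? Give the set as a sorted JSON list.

Convert to CNF:
  S -> A S | T1 B | b
  A -> T0 T0
  B -> B A | T1 T0
  T0 -> b
  T1 -> a

CYK fill, restricted to cells inside w[1..2]:
  cell(1,1) b: {S,T0}  orig:{S}
  cell(2,2) b: {S,T0}  orig:{S}
  cell(1,2) bb: {A}

Original NTs in T[1,2] deriving "bb": ["A"]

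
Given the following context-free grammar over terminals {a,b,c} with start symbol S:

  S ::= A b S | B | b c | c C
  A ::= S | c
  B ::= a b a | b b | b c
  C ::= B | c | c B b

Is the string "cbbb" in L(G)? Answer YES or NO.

CNF form of G:
  S -> A X8 | T0 T0 | T0 T2 | T1 X9 | T2 C
  A -> A X3 | T0 T0 | T0 T2 | T1 X4 | T2 C | c
  B -> T0 T0 | T0 T2 | T1 X5
  C -> T0 T0 | T0 T2 | T1 X6 | T2 X7 | c
  T0 -> b
  T1 -> a
  T2 -> c
  X3 -> T0 S
  X4 -> T0 T1
  X5 -> T0 T1
  X6 -> T0 T1
  X7 -> B T0
  X8 -> T0 S
  X9 -> T0 T1

CYK fill:
  [0..0]={A,C,T2}  "c"  orig:{A,C}
  [1..1]={T0}  "b"  orig:{}
  [2..2]={T0}  "b"  orig:{}
  [3..3]={T0}  "b"  orig:{}
  [0..1]=∅  "cb"
  [1..2]={A,B,C,S}  "bb"
  [2..3]={A,B,C,S}  "bb"
  [0..2]={A,S}  "cbb"
  [1..3]={X3,X7,X8}  "bbb"  orig:{}
  [0..3]={A,C,S}  "cbbb"

S ∈ T[0,3] ⇒ YES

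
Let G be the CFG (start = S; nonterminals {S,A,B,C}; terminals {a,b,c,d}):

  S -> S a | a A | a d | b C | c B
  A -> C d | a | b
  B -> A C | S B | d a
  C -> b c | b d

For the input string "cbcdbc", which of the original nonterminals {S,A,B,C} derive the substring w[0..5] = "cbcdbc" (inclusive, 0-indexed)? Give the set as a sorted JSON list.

Convert to CNF:
  S -> S T1 | T1 A | T1 T0 | T2 C | T3 B
  A -> C T0 | a | b
  B -> A C | S B | T0 T1
  C -> T2 T0 | T2 T3
  T0 -> d
  T1 -> a
  T2 -> b
  T3 -> c

Fill CYK table bottom-up (cells [i..j] with 0 ≤ i ≤ j ≤ 5 only):
  T[0,0] 'c' = {T3}  orig:{}
  T[1,1] 'b' = {A,T2}  orig:{A}
  T[2,2] 'c' = {T3}  orig:{}
  T[3,3] 'd' = {T0}  orig:{}
  T[4,4] 'b' = {A,T2}  orig:{A}
  T[5,5] 'c' = {T3}  orig:{}
  T[0,1] 'cb' = ∅
  T[1,2] 'bc' = {C}
  T[2,3] 'cd' = ∅
  T[3,4] 'db' = ∅
  T[4,5] 'bc' = {C}
  T[0,2] 'cbc' = ∅
  T[1,3] 'bcd' = {A}
  T[2,4] 'cdb' = ∅
  T[3,5] 'dbc' = ∅
  T[0,3] 'cbcd' = ∅
  T[1,4] 'bcdb' = ∅
  T[2,5] 'cdbc' = ∅
  T[0,4] 'cbcdb' = ∅
  T[1,5] 'bcdbc' = {B}
  T[0,5] 'cbcdbc' = {S}

Original NTs in T[0,5] deriving "cbcdbc": ["S"]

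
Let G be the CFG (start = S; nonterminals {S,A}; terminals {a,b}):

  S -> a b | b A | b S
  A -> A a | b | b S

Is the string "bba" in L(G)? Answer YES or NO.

CNF form of G:
  S -> T0 T1 | T1 A | T1 S
  A -> A T0 | T1 S | b
  T0 -> a
  T1 -> b

Fill CYK table bottom-up:
  T[0,0] 'b' = {A,T1}  orig:{A}
  T[1,1] 'b' = {A,T1}  orig:{A}
  T[2,2] 'a' = {T0}  orig:{}
  T[0,1] 'bb' = {S}
  T[1,2] 'ba' = {A}
  T[0,2] 'bba' = {S}

S ∈ T[0,2] ⇒ YES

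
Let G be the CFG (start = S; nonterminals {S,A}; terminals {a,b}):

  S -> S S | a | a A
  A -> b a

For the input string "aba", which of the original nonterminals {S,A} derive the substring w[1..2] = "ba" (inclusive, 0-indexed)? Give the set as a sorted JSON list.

CNF form of G:
  S -> S S | T1 A | a
  A -> T0 T1
  T0 -> b
  T1 -> a

Fill CYK table bottom-up — only the sub-triangle for w[1..2]:
  [1..1]={T0}  "b"  orig:{}
  [2..2]={S,T1}  "a"  orig:{S}
  [1..2]={A}  "ba"

Original NTs in T[1,2] deriving "ba": ["A"]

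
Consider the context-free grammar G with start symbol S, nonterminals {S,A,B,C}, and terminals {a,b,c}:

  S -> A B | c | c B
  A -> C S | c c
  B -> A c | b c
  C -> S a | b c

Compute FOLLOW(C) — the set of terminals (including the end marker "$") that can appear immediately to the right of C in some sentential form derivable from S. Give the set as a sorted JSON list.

FIRST sets, iterate to fixpoint:
iter 1:
  A via A→c c: +{c}
  B via B→A c: +{c}
  B via B→b c: +{b}
  C via C→b c: +{b}
  S via S→A B: +{c}
  S: {c}  A: {c}  B: {b,c}  C: {b}
iter 2:
  A via A→C S: +{b}
  C via C→S a: +{c}
  S via S→A B: +{b}
  S: {b,c}  A: {b,c}  B: {b,c}  C: {b,c}
iter 3: done
  S: {b,c}  A: {b,c}  B: {b,c}  C: {b,c}

Compute FOLLOW by fixpoint:
initialize: $ ∈ FOLLOW(S)
[1]
  A→C S: FOLLOW(C) ⊇ FIRST(S) = {b,c}; new: +{b,c}
  B→A c: FOLLOW(A) ⊇ FIRST(c) = {c}; new: +{c}
  C→S a: FOLLOW(S) ⊇ FIRST(a) = {a}; new: +{a}
  S→A B: FOLLOW(A) ⊇ FIRST(B) = {b,c}; new: +{b}
  S→A B: FOLLOW(B) ⊇ FOLLOW(S) ⊇ {$,a}; new: +{$,a}
  S: {$,a}  A: {b,c}  B: {$,a}  C: {b,c}
[2]
  A→C S: FOLLOW(S) ⊇ FOLLOW(A) ⊇ {b,c}; new: +{b,c}
  S→A B: FOLLOW(B) ⊇ FOLLOW(S) ⊇ {$,a,b,c}; new: +{b,c}
  S: {$,a,b,c}  A: {b,c}  B: {$,a,b,c}  C: {b,c}
[3] (stable)
  S: {$,a,b,c}  A: {b,c}  B: {$,a,b,c}  C: {b,c}

FOLLOW(C) = ["b", "c"]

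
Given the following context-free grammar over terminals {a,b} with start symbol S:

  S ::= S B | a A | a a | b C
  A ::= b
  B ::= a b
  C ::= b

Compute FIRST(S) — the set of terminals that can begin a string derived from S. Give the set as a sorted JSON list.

FIRST sets, iterate to fixpoint:
round 1:
  A via A→b: +{b}
  B via B→a b: +{a}
  C via C→b: +{b}
  S via S→a A: +{a}
  S via S→b C: +{b}
  FIRST[S]={a,b}  FIRST[A]={b}  FIRST[B]={a}  FIRST[C]={b}
round 2: (no change)
  FIRST[S]={a,b}  FIRST[A]={b}  FIRST[B]={a}  FIRST[C]={b}

FIRST(S) = ["a", "b"]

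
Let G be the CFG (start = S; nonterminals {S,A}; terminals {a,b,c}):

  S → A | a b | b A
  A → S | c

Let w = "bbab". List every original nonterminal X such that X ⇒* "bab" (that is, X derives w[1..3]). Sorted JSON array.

CNF form of G:
  S -> T0 T1 | T1 A | c
  A -> T0 T1 | T1 A | c
  T0 -> a
  T1 -> b

Fill CYK table bottom-up (cells [i..j] with 1 ≤ i ≤ j ≤ 3 only):
  [1..1]={T1}  "b"  orig:{}
  [2..2]={T0}  "a"  orig:{}
  [3..3]={T1}  "b"  orig:{}
  [1..2]=∅  "ba"
  [2..3]={A,S}  "ab"
  [1..3]={A,S}  "bab"

Original NTs in T[1,3] deriving "bab": ["A", "S"]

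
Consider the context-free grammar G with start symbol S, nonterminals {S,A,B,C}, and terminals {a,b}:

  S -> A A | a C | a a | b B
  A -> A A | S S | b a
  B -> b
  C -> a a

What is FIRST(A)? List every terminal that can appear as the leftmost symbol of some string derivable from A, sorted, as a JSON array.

FIRST sets, iterate to fixpoint:
pass 1:
  A via A→b a: +{b}
  B via B→b: +{b}
  C via C→a a: +{a}
  S via S→A A: +{b}
  S via S→a C: +{a}
  S: {a,b}  A: {b}  B: {b}  C: {a}
pass 2:
  A via A→S S: +{a}
  S: {a,b}  A: {a,b}  B: {b}  C: {a}
pass 3: — fixpoint
  S: {a,b}  A: {a,b}  B: {b}  C: {a}

FIRST(A) = ["a", "b"]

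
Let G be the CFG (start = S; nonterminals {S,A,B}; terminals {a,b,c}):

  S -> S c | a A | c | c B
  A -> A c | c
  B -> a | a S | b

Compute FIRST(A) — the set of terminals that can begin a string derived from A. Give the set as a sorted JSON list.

FIRST sets, iterate to fixpoint:
pass 1:
  A via A→c: +{c}
  B via B→a: +{a}
  B via B→b: +{b}
  S via S→a A: +{a}
  S via S→c: +{c}
  FIRST(S)={a,c}  FIRST(A)={c}  FIRST(B)={a,b}
pass 2: — fixpoint
  FIRST(S)={a,c}  FIRST(A)={c}  FIRST(B)={a,b}

FIRST(A) = ["c"]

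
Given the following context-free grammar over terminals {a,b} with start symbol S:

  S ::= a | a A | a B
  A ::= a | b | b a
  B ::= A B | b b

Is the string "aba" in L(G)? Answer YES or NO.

Convert to CNF:
  S -> T1 A | T1 B | a
  A -> T0 T1 | a | b
  B -> A B | T0 T0
  T0 -> b
  T1 -> a

CYK fill:
  [0..0]={A,S,T1}  "a"  orig:{A,S}
  [1..1]={A,T0}  "b"  orig:{A}
  [2..2]={A,S,T1}  "a"  orig:{A,S}
  [0..1]={S}  "ab"
  [1..2]={A}  "ba"
  [0..2]={S}  "aba"

S ∈ T[0,2] ⇒ YES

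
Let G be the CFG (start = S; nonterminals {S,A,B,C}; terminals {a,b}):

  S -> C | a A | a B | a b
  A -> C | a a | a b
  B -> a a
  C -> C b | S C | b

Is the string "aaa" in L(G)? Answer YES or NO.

CNF form of G:
  S -> C T0 | S C | T1 A | T1 B | T1 T0 | b
  A -> C T0 | S C | T1 T0 | T1 T1 | b
  B -> T1 T1
  C -> C T0 | S C | b
  T0 -> b
  T1 -> a

CYK table (by increasing span):
  T[0,0] 'a' = {T1}  orig:{}
  T[1,1] 'a' = {T1}  orig:{}
  T[2,2] 'a' = {T1}  orig:{}
  T[0,1] 'aa' = {A,B}
  T[1,2] 'aa' = {A,B}
  T[0,2] 'aaa' = {S}

S ∈ T[0,2] ⇒ YES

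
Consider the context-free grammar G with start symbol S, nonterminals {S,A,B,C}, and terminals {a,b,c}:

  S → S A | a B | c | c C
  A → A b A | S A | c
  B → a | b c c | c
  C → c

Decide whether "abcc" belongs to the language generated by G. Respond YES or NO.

CNF form of G:
  S -> S A | T1 C | T2 B | c
  A -> A X3 | S A | c
  B -> T0 X4 | a | c
  C -> c
  T0 -> b
  T1 -> c
  T2 -> a
  X3 -> T0 A
  X4 -> T1 T1

CYK table (by increasing span):
  cell(0,0) a: {B,T2}  orig:{B}
  cell(1,1) b: {T0}  orig:{}
  cell(2,2) c: {A,B,C,S,T1}  orig:{A,B,C,S}
  cell(3,3) c: {A,B,C,S,T1}  orig:{A,B,C,S}
  cell(0,1) ab: ∅
  cell(1,2) bc: {X3}  orig:{}
  cell(2,3) cc: {A,S,X4}  orig:{A,S}
  cell(0,2) abc: ∅
  cell(1,3) bcc: {B,X3}  orig:{B}
  cell(0,3) abcc: {S}

S ∈ T[0,3] ⇒ YES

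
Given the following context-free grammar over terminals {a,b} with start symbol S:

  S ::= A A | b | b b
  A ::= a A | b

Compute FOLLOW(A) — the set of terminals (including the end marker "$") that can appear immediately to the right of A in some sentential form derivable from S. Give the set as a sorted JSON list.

FIRST sets, iterate to fixpoint:
round 1:
  A via A→a A: +{a}
  A via A→b: +{b}
  S via S→A A: +{a,b}
  FIRST(S)={a,b}  FIRST(A)={a,b}
round 2: (no change)
  FIRST(S)={a,b}  FIRST(A)={a,b}

Compute FOLLOW by fixpoint:
seed FOLLOW(S) with $
[1]
  S→A A: FOLLOW(A) ⊇ FIRST(A) = {a,b}; new: +{a,b}
  S→A A: FOLLOW(A) ⊇ FOLLOW(S) ⊇ {$}; new: +{$}
  FOLLOW[S]={$}  FOLLOW[A]={$,a,b}
[2] (stable)
  FOLLOW[S]={$}  FOLLOW[A]={$,a,b}

FOLLOW(A) = ["$", "a", "b"]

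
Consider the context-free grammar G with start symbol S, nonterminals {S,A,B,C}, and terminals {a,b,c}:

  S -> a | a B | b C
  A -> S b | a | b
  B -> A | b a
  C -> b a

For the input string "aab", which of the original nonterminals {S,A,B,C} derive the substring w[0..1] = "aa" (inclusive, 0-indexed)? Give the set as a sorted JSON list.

Convert to CNF:
  S -> T0 C | T1 B | a
  A -> S T0 | a | b
  B -> S T0 | T0 T1 | a | b
  C -> T0 T1
  T0 -> b
  T1 -> a

CYK fill, restricted to cells inside w[0..1]:
  [0..0]={A,B,S,T1}  "a"  orig:{A,B,S}
  [1..1]={A,B,S,T1}  "a"  orig:{A,B,S}
  [0..1]={S}  "aa"

Original NTs in T[0,1] deriving "aa": ["S"]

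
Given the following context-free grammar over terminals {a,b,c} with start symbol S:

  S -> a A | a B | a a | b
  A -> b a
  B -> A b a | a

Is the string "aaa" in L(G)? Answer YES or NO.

Convert to CNF:
  S -> T1 A | T1 B | T1 T1 | b
  A -> T0 T1
  B -> A X2 | a
  T0 -> b
  T1 -> a
  X2 -> T0 T1

CYK fill:
  T[0,0] 'a' = {B,T1}  orig:{B}
  T[1,1] 'a' = {B,T1}  orig:{B}
  T[2,2] 'a' = {B,T1}  orig:{B}
  T[0,1] 'aa' = {S}
  T[1,2] 'aa' = {S}
  T[0,2] 'aaa' = ∅

S ∉ T[0,2] ⇒ NO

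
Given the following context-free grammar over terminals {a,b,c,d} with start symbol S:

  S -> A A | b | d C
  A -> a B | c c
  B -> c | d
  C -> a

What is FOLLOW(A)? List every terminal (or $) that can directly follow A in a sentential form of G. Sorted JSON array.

FIRST iteration:
pass 1:
  A via A→a B: +{a}
  A via A→c c: +{c}
  B via B→c: +{c}
  B via B→d: +{d}
  C via C→a: +{a}
  S via S→A A: +{a,c}
  S via S→b: +{b}
  S via S→d C: +{d}
  FIRST[S]={a,b,c,d}  FIRST[A]={a,c}  FIRST[B]={c,d}  FIRST[C]={a}
pass 2: (stable)
  FIRST[S]={a,b,c,d}  FIRST[A]={a,c}  FIRST[B]={c,d}  FIRST[C]={a}

FOLLOW sets:
initialize: $ ∈ FOLLOW(S)
iter 1:
  S→A A: FOLLOW(A) ⊇ FIRST(A) = {a,c}; new: +{a,c}
  S→A A: FOLLOW(A) ⊇ FOLLOW(S) ⊇ {$}; new: +{$}
  S→d C: FOLLOW(C) ⊇ FOLLOW(S) ⊇ {$}; new: +{$}
  S: {$}  A: {$,a,c}  B: {}  C: {$}
iter 2:
  A→a B: FOLLOW(B) ⊇ FOLLOW(A) ⊇ {$,a,c}; new: +{$,a,c}
  S: {$}  A: {$,a,c}  B: {$,a,c}  C: {$}
iter 3: (no change)
  S: {$}  A: {$,a,c}  B: {$,a,c}  C: {$}

FOLLOW(A) = ["$", "a", "c"]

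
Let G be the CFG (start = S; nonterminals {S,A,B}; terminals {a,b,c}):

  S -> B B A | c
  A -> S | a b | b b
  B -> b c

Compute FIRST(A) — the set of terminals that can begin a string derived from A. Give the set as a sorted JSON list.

FIRST sets, iterate to fixpoint:
[1]
  A via A→a b: +{a}
  A via A→b b: +{b}
  B via B→b c: +{b}
  S via S→B B A: +{b}
  S via S→c: +{c}
  FIRST(S)={b,c}  FIRST(A)={a,b}  FIRST(B)={b}
[2]
  A via A→S: +{c}
  FIRST(S)={b,c}  FIRST(A)={a,b,c}  FIRST(B)={b}
[3] (no change)
  FIRST(S)={b,c}  FIRST(A)={a,b,c}  FIRST(B)={b}

FIRST(A) = ["a", "b", "c"]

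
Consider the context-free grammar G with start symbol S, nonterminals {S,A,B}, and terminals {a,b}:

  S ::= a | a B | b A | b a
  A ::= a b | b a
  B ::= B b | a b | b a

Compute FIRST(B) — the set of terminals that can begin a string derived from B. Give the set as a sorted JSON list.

Compute FIRST by fixpoint:
round 1:
  A via A→a b: +{a}
  A via A→b a: +{b}
  B via B→a b: +{a}
  B via B→b a: +{b}
  S via S→a: +{a}
  S via S→b A: +{b}
  FIRST(S)={a,b}  FIRST(A)={a,b}  FIRST(B)={a,b}
round 2: — fixpoint
  FIRST(S)={a,b}  FIRST(A)={a,b}  FIRST(B)={a,b}

FIRST(B) = ["a", "b"]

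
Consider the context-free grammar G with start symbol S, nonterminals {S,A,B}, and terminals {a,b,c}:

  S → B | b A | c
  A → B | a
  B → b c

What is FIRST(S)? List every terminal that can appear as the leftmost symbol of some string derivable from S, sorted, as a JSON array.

Compute FIRST by fixpoint:
iter 1:
  A via A→a: +{a}
  B via B→b c: +{b}
  S via S→B: +{b}
  S via S→c: +{c}
  FIRST[S]={b,c}  FIRST[A]={a}  FIRST[B]={b}
iter 2:
  A via A→B: +{b}
  FIRST[S]={b,c}  FIRST[A]={a,b}  FIRST[B]={b}
iter 3: (stable)
  FIRST[S]={b,c}  FIRST[A]={a,b}  FIRST[B]={b}

FIRST(S) = ["b", "c"]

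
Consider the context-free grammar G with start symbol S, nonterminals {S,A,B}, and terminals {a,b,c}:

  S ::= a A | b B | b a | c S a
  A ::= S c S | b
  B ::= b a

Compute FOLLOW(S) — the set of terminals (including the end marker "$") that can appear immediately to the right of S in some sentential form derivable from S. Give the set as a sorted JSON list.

FIRST sets, iterate to fixpoint:
iter 1:
  A via A→b: +{b}
  B via B→b a: +{b}
  S via S→a A: +{a}
  S via S→b B: +{b}
  S via S→c S a: +{c}
  S: {a,b,c}  A: {b}  B: {b}
iter 2:
  A via A→S c S: +{a,c}
  S: {a,b,c}  A: {a,b,c}  B: {b}
iter 3: done
  S: {a,b,c}  A: {a,b,c}  B: {b}

FOLLOW iteration:
seed FOLLOW(S) with $
[1]
  A→S c S: FOLLOW(S) ⊇ FIRST(c) = {c}; new: +{c}
  S→a A: FOLLOW(A) ⊇ FOLLOW(S) ⊇ {$,c}; new: +{$,c}
  S→b B: FOLLOW(B) ⊇ FOLLOW(S) ⊇ {$,c}; new: +{$,c}
  S→c S a: FOLLOW(S) ⊇ FIRST(a) = {a}; new: +{a}
  S: {$,a,c}  A: {$,c}  B: {$,c}
[2]
  S→a A: FOLLOW(A) ⊇ FOLLOW(S) ⊇ {$,a,c}; new: +{a}
  S→b B: FOLLOW(B) ⊇ FOLLOW(S) ⊇ {$,a,c}; new: +{a}
  S: {$,a,c}  A: {$,a,c}  B: {$,a,c}
[3] (no change)
  S: {$,a,c}  A: {$,a,c}  B: {$,a,c}

FOLLOW(S) = ["$", "a", "c"]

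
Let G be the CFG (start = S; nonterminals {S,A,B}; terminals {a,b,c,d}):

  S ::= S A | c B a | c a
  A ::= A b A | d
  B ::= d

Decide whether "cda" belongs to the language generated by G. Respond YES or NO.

CNF form of G:
  S -> S A | T1 T2 | T1 X4
  A -> A X3 | d
  B -> d
  T0 -> b
  T1 -> c
  T2 -> a
  X3 -> T0 A
  X4 -> B T2

CYK table (by increasing span):
  cell(0,0) c: {T1}  orig:{}
  cell(1,1) d: {A,B}
  cell(2,2) a: {T2}  orig:{}
  cell(0,1) cd: ∅
  cell(1,2) da: {X4}  orig:{}
  cell(0,2) cda: {S}

S ∈ T[0,2] ⇒ YES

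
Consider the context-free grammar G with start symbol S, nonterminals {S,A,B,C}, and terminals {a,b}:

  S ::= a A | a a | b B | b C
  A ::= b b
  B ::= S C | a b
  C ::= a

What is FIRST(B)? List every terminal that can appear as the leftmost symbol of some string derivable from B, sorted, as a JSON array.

Compute FIRST by fixpoint:
[1]
  A via A→b b: +{b}
  B via B→a b: +{a}
  C via C→a: +{a}
  S via S→a A: +{a}
  S via S→b B: +{b}
  FIRST(S)={a,b}  FIRST(A)={b}  FIRST(B)={a}  FIRST(C)={a}
[2]
  B via B→S C: +{b}
  FIRST(S)={a,b}  FIRST(A)={b}  FIRST(B)={a,b}  FIRST(C)={a}
[3] done
  FIRST(S)={a,b}  FIRST(A)={b}  FIRST(B)={a,b}  FIRST(C)={a}

FIRST(B) = ["a", "b"]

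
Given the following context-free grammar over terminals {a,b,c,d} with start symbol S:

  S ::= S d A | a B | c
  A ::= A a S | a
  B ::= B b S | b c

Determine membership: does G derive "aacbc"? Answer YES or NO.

Convert to CNF:
  S -> S X6 | T0 B | c
  A -> A X4 | a
  B -> B X5 | T1 T2
  T0 -> a
  T1 -> b
  T2 -> c
  T3 -> d
  X4 -> T0 S
  X5 -> T1 S
  X6 -> T3 A

CYK table (by increasing span):
  T[0,0] 'a' = {A,T0}  orig:{A}
  T[1,1] 'a' = {A,T0}  orig:{A}
  T[2,2] 'c' = {S,T2}  orig:{S}
  T[3,3] 'b' = {T1}  orig:{}
  T[4,4] 'c' = {S,T2}  orig:{S}
  T[0,1] 'aa' = ∅
  T[1,2] 'ac' = {X4}  orig:{}
  T[2,3] 'cb' = ∅
  T[3,4] 'bc' = {B,X5}  orig:{B}
  T[0,2] 'aac' = {A}
  T[1,3] 'acb' = ∅
  T[2,4] 'cbc' = ∅
  T[0,3] 'aacb' = ∅
  T[1,4] 'acbc' = ∅
  T[0,4] 'aacbc' = ∅

S ∉ T[0,4] ⇒ NO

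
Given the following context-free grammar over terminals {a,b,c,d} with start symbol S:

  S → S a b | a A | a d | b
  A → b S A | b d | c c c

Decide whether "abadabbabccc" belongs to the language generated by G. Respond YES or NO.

Convert to CNF:
  S -> S X6 | T3 A | T3 T1 | b
  A -> T0 T1 | T0 X4 | T2 X5
  T0 -> b
  T1 -> d
  T2 -> c
  T3 -> a
  X4 -> S A
  X5 -> T2 T2
  X6 -> T3 T0

CYK fill:
  [0..0]={T3}  "a"  orig:{}
  [1..1]={S,T0}  "b"  orig:{S}
  [2..2]={T3}  "a"  orig:{}
  [3..3]={T1}  "d"  orig:{}
  [4..4]={T3}  "a"  orig:{}
  [5..5]={S,T0}  "b"  orig:{S}
  [6..6]={S,T0}  "b"  orig:{S}
  [7..7]={T3}  "a"  orig:{}
  [8..8]={S,T0}  "b"  orig:{S}
  [9..9]={T2}  "c"  orig:{}
  [10..10]={T2}  "c"  orig:{}
  [11..11]={T2}  "c"  orig:{}
  [0..1]={X6}  "ab"  orig:{}
  [1..2]=∅  "ba"
  [2..3]={S}  "ad"
  [3..4]=∅  "da"
  [4..5]={X6}  "ab"  orig:{}
  [5..6]=∅  "bb"
  [6..7]=∅  "ba"
  [7..8]={X6}  "ab"  orig:{}
  [8..9]=∅  "bc"
  [9..10]={X5}  "cc"  orig:{}
  [10..11]={X5}  "cc"  orig:{}
  [0..2]=∅  "aba"
  [1..3]=∅  "bad"
  [2..4]=∅  "ada"
  [3..5]=∅  "dab"
  [4..6]=∅  "abb"
  [5..7]=∅  "bba"
  [6..8]={S}  "bab"
  [7..9]=∅  "abc"
  [8..10]=∅  "bcc"
  [9..11]={A}  "ccc"
  [0..3]=∅  "abad"
  [1..4]=∅  "bada"
  [2..5]={S}  "adab"
  [3..6]=∅  "dabb"
  [4..7]=∅  "abba"
  [5..8]=∅  "bbab"
  [6..9]=∅  "babc"
  [7..10]=∅  "abcc"
  [8..11]={X4}  "bccc"  orig:{}
  [0..4]=∅  "abada"
  [1..5]=∅  "badab"
  [2..6]=∅  "adabb"
  [3..7]=∅  "dabba"
  [4..8]=∅  "abbab"
  [5..9]=∅  "bbabc"
  [6..10]=∅  "babcc"
  [7..11]=∅  "abccc"
  [0..5]=∅  "abadab"
  [1..6]=∅  "badabb"
  [2..7]=∅  "adabba"
  [3..8]=∅  "dabbab"
  [4..9]=∅  "abbabc"
  [5..10]=∅  "bbabcc"
  [6..11]={X4}  "babccc"  orig:{}
  [0..6]=∅  "abadabb"
  [1..7]=∅  "badabba"
  [2..8]=∅  "adabbab"
  [3..9]=∅  "dabbabc"
  [4..10]=∅  "abbabcc"
  [5..11]={A}  "bbabccc"
  [0..7]=∅  "abadabba"
  [1..8]=∅  "badabbab"
  [2..9]=∅  "adabbabc"
  [3..10]=∅  "dabbabcc"
  [4..11]={S}  "abbabccc"
  [0..8]=∅  "abadabbab"
  [1..9]=∅  "badabbabc"
  [2..10]=∅  "adabbabcc"
  [3..11]=∅  "dabbabccc"
  [0..9]=∅  "abadabbabc"
  [1..10]=∅  "badabbabcc"
  [2..11]=∅  "adabbabccc"
  [0..10]=∅  "abadabbabcc"
  [1..11]=∅  "badabbabccc"
  [0..11]=∅  "abadabbabccc"

S ∉ T[0,11] ⇒ NO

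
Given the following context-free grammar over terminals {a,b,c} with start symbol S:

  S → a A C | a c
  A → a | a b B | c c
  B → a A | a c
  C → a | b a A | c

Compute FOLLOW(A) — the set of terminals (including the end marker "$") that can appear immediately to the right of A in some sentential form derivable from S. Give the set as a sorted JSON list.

Compute FIRST by fixpoint:
iter 1:
  A via A→a: +{a}
  A via A→c c: +{c}
  B via B→a A: +{a}
  C via C→a: +{a}
  C via C→b a A: +{b}
  C via C→c: +{c}
  S via S→a A C: +{a}
  FIRST[S]={a}  FIRST[A]={a,c}  FIRST[B]={a}  FIRST[C]={a,b,c}
iter 2: (no change)
  FIRST[S]={a}  FIRST[A]={a,c}  FIRST[B]={a}  FIRST[C]={a,b,c}

FOLLOW sets:
initialize: $ ∈ FOLLOW(S)
round 1:
  S→a A C: FOLLOW(A) ⊇ FIRST(C) = {a,b,c}; new: +{a,b,c}
  S→a A C: FOLLOW(C) ⊇ FOLLOW(S) ⊇ {$}; new: +{$}
  FOLLOW[S]={$}  FOLLOW[A]={a,b,c}  FOLLOW[B]={}  FOLLOW[C]={$}
round 2:
  A→a b B: FOLLOW(B) ⊇ FOLLOW(A) ⊇ {a,b,c}; new: +{a,b,c}
  C→b a A: FOLLOW(A) ⊇ FOLLOW(C) ⊇ {$}; new: +{$}
  FOLLOW[S]={$}  FOLLOW[A]={$,a,b,c}  FOLLOW[B]={a,b,c}  FOLLOW[C]={$}
round 3:
  A→a b B: FOLLOW(B) ⊇ FOLLOW(A) ⊇ {$,a,b,c}; new: +{$}
  FOLLOW[S]={$}  FOLLOW[A]={$,a,b,c}  FOLLOW[B]={$,a,b,c}  FOLLOW[C]={$}
round 4: (no change)
  FOLLOW[S]={$}  FOLLOW[A]={$,a,b,c}  FOLLOW[B]={$,a,b,c}  FOLLOW[C]={$}

FOLLOW(A) = ["$", "a", "b", "c"]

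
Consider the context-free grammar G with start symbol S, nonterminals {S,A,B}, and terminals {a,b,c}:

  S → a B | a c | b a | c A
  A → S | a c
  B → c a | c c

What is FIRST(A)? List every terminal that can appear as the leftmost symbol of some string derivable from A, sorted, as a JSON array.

FIRST iteration:
pass 1:
  A via A→a c: +{a}
  B via B→c a: +{c}
  S via S→a B: +{a}
  S via S→b a: +{b}
  S via S→c A: +{c}
  S: {a,b,c}  A: {a}  B: {c}
pass 2:
  A via A→S: +{b,c}
  S: {a,b,c}  A: {a,b,c}  B: {c}
pass 3: (no change)
  S: {a,b,c}  A: {a,b,c}  B: {c}

FIRST(A) = ["a", "b", "c"]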